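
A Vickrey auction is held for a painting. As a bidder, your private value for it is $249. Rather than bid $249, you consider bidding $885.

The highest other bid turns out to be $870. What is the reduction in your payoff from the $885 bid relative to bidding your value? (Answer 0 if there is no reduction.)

Bidding your value $249: you lose (since $249 < $870). Payoff $0.
Bidding $885: you win and pay $870. Payoff $249 − $870 = −$621.
The competing bid $870 lies between your value and your inflated bid, so overbidding wins an item priced above your value.
Loss from deviating = $0 − (−$621) = $621.

$621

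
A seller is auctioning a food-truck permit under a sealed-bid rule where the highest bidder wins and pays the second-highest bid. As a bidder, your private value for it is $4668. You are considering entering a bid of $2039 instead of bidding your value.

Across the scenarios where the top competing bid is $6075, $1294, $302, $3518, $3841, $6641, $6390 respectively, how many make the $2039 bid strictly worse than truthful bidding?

2

The deviation hurts exactly when the highest competing bid lies strictly between $2039 and $4668 — underbidding then forfeits a profitable win.
$6075: above both → same outcome either way.
$1294: below both → same outcome either way.
$302: below both → same outcome either way.
$3518: inside the interval → strictly worse (loss $1150).
$3841: inside the interval → strictly worse (loss $827).
$6641: above both → same outcome either way.
$6390: above both → same outcome either way.
Count: 2.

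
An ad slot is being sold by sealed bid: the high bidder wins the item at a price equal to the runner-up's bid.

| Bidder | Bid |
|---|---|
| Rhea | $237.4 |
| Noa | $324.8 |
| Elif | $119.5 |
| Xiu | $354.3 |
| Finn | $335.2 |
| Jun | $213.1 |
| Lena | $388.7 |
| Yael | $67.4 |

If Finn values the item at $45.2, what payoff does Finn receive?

Highest bid: Lena at $388.7, so Lena wins.
Second-highest bid: Xiu at $354.3 — that is the price the winner pays.
Finn did not win, so Finn pays nothing and receives nothing: payoff $0.

$0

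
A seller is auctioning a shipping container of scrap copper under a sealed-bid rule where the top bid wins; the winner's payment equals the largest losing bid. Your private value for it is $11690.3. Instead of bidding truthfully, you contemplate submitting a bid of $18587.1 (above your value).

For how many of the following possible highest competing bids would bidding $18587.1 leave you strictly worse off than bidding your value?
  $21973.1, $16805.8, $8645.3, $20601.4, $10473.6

1

The deviation hurts exactly when the highest competing bid lies strictly between $11690.3 and $18587.1 — overbidding then wins at a price above your value.
$21973.1: above both → same outcome either way.
$16805.8: inside the interval → strictly worse (loss $5115.5).
$8645.3: below both → same outcome either way.
$20601.4: above both → same outcome either way.
$10473.6: below both → same outcome either way.
Count: 1.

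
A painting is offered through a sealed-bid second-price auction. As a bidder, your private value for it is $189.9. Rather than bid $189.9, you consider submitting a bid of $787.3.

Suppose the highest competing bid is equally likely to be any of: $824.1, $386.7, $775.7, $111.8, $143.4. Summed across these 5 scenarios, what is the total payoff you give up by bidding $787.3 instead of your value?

The deviation costs you only when the competing bid falls strictly between $189.9 and $787.3; elsewhere both bids give the same outcome.
$824.1: outcomes coincide → loss $0.
$386.7: truthful payoff $0, deviation payoff −$196.8 → loss $196.8.
$775.7: truthful payoff $0, deviation payoff −$585.8 → loss $585.8.
$111.8: outcomes coincide → loss $0.
$143.4: outcomes coincide → loss $0.
Total loss = $196.8 + $585.8 = $782.6.
In a second-price auction your bid sets only whether you win, not what you pay, so bidding your true value is weakly dominant.

$782.6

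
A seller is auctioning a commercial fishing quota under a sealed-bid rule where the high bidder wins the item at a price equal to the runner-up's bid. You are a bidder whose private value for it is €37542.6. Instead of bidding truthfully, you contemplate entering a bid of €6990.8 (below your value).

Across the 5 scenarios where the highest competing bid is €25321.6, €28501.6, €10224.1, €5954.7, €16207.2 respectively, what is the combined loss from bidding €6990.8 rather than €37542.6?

€69915.9

The deviation costs you only when the competing bid falls strictly between €6990.8 and €37542.6; elsewhere both bids give the same outcome.
€25321.6: truthful payoff €12221, deviation payoff €0 → loss €12221.
€28501.6: truthful payoff €9041, deviation payoff €0 → loss €9041.
€10224.1: truthful payoff €27318.5, deviation payoff €0 → loss €27318.5.
€5954.7: outcomes coincide → loss €0.
€16207.2: truthful payoff €21335.4, deviation payoff €0 → loss €21335.4.
Total loss = €12221 + €9041 + €27318.5 + €21335.4 = €69915.9.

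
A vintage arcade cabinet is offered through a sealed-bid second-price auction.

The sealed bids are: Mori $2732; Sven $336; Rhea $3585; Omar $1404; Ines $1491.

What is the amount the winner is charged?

Highest bid: Rhea at $3585, so Rhea wins.
Second-highest bid: Mori at $2732 — that is the price the winner pays.

$2732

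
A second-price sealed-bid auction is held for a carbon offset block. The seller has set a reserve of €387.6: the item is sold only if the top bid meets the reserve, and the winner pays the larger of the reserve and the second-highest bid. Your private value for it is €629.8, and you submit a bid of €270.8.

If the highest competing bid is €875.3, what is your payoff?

€0

Your bid €270.8 is below the highest competing bid €875.3, so you lose. Payoff €0.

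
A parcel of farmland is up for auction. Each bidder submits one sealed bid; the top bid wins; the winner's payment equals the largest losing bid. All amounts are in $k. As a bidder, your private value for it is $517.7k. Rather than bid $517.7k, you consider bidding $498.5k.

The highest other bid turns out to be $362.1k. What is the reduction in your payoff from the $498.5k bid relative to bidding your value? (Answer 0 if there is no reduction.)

$0k

Bidding your value $517.7k: you win (since $517.7k > $362.1k) and pay $362.1k. Payoff $155.6k.
Bidding $498.5k: you win and pay $362.1k. Payoff $517.7k − $362.1k = $155.6k.
Difference = $155.6k − $155.6k = $0k; both bids lead to the same outcome because the competing bid is below both your value and your alternative bid.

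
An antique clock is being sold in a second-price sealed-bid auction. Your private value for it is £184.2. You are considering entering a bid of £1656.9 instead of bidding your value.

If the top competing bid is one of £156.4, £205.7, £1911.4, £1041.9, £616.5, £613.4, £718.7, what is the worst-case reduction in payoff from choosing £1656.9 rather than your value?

£857.7

£156.4: same outcome either way → loss £0.
£205.7: truthful gives £0, deviation gives −£21.5 → loss £21.5.
£1911.4: same outcome either way → loss £0.
£1041.9: truthful gives £0, deviation gives −£857.7 → loss £857.7.
£616.5: truthful gives £0, deviation gives −£432.3 → loss £432.3.
£613.4: truthful gives £0, deviation gives −£429.2 → loss £429.2.
£718.7: truthful gives £0, deviation gives −£534.5 → loss £534.5.
Maximum loss: £857.7.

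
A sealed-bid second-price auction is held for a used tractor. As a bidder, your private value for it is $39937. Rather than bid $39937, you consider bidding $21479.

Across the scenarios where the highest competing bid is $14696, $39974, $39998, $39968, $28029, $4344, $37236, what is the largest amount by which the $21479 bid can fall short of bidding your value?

$11908

$14696: same outcome either way → loss $0.
$39974: same outcome either way → loss $0.
$39998: same outcome either way → loss $0.
$39968: same outcome either way → loss $0.
$28029: truthful gives $11908, deviation gives $0 → loss $11908.
$4344: same outcome either way → loss $0.
$37236: truthful gives $2701, deviation gives $0 → loss $2701.
Maximum loss: $11908.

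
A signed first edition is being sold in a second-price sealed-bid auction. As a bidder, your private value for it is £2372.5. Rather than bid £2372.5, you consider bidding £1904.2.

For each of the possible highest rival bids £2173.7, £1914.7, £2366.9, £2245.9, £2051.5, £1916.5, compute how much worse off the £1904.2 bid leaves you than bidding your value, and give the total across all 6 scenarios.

£1565.8

The deviation costs you only when the competing bid falls strictly between £1904.2 and £2372.5; elsewhere both bids give the same outcome.
£2173.7: truthful payoff £198.8, deviation payoff £0 → loss £198.8.
£1914.7: truthful payoff £457.8, deviation payoff £0 → loss £457.8.
£2366.9: truthful payoff £5.6, deviation payoff £0 → loss £5.6.
£2245.9: truthful payoff £126.6, deviation payoff £0 → loss £126.6.
£2051.5: truthful payoff £321, deviation payoff £0 → loss £321.
£1916.5: truthful payoff £456, deviation payoff £0 → loss £456.
Total loss = £198.8 + £457.8 + £5.6 + £126.6 + £321 + £456 = £1565.8.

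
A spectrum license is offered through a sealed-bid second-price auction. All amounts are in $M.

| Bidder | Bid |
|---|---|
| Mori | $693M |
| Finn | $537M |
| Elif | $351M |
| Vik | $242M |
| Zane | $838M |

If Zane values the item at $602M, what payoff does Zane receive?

Highest bid: Zane at $838M, so Zane wins.
Second-highest bid: Mori at $693M — that is the price the winner pays.
Zane's payoff = value − price = $602M − $693M = −$91M.

−$91M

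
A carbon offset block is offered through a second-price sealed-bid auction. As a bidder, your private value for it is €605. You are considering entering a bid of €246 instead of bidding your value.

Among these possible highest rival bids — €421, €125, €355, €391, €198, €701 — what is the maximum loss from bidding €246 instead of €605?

€250

€421: truthful gives €184, deviation gives €0 → loss €184.
€125: same outcome either way → loss €0.
€355: truthful gives €250, deviation gives €0 → loss €250.
€391: truthful gives €214, deviation gives €0 → loss €214.
€198: same outcome either way → loss €0.
€701: same outcome either way → loss €0.
Maximum loss: €250.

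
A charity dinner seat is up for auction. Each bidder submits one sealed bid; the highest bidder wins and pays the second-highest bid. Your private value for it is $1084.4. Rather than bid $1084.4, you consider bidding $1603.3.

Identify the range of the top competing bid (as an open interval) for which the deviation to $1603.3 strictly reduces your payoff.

($1084.4, $1603.3)

If the competing bid is below $1084.4, both bids win at the same price — no difference.
If it is above $1603.3, both bids lose — no difference.
If it lies strictly between $1084.4 and $1603.3, bidding your value loses (payoff 0) while bidding $1603.3 wins at a price above your value (payoff negative).
So the deviation strictly hurts on the open interval ($1084.4, $1603.3).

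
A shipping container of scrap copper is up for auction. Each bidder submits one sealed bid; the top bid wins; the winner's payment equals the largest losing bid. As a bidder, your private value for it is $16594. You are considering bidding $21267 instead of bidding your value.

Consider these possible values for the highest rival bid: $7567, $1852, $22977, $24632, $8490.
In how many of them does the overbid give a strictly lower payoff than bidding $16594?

0

The deviation hurts exactly when the highest competing bid lies strictly between $16594 and $21267 — overbidding then wins at a price above your value.
$7567: below both → same outcome either way.
$1852: below both → same outcome either way.
$22977: above both → same outcome either way.
$24632: above both → same outcome either way.
$8490: below both → same outcome either way.
Count: 0.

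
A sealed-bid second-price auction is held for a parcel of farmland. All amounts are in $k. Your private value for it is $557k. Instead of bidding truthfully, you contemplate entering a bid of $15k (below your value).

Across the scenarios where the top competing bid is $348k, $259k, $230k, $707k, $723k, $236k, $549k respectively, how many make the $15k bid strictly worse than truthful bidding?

5

The deviation hurts exactly when the highest competing bid lies strictly between $15k and $557k — underbidding then forfeits a profitable win.
$348k: inside the interval → strictly worse (loss $209k).
$259k: inside the interval → strictly worse (loss $298k).
$230k: inside the interval → strictly worse (loss $327k).
$707k: above both → same outcome either way.
$723k: above both → same outcome either way.
$236k: inside the interval → strictly worse (loss $321k).
$549k: inside the interval → strictly worse (loss $8k).
Count: 5.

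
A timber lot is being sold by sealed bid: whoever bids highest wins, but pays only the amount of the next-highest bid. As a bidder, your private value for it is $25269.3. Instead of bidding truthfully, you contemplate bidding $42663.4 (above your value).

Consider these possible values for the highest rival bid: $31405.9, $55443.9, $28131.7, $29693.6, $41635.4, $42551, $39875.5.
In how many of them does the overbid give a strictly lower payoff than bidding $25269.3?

6

The deviation hurts exactly when the highest competing bid lies strictly between $25269.3 and $42663.4 — overbidding then wins at a price above your value.
$31405.9: inside the interval → strictly worse (loss $6136.6).
$55443.9: above both → same outcome either way.
$28131.7: inside the interval → strictly worse (loss $2862.4).
$29693.6: inside the interval → strictly worse (loss $4424.3).
$41635.4: inside the interval → strictly worse (loss $16366.1).
$42551: inside the interval → strictly worse (loss $17281.7).
$39875.5: inside the interval → strictly worse (loss $14606.2).
Count: 6.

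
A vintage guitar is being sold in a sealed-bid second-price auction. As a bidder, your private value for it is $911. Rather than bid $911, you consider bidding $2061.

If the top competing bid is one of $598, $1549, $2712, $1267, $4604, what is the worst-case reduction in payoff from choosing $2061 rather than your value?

$598: same outcome either way → loss $0.
$1549: truthful gives $0, deviation gives −$638 → loss $638.
$2712: same outcome either way → loss $0.
$1267: truthful gives $0, deviation gives −$356 → loss $356.
$4604: same outcome either way → loss $0.
Maximum loss: $638.

$638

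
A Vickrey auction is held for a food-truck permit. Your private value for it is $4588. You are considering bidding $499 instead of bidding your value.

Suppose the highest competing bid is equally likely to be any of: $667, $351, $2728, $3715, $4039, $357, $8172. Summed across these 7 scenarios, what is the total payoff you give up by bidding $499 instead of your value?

The deviation costs you only when the competing bid falls strictly between $499 and $4588; elsewhere both bids give the same outcome.
$667: truthful payoff $3921, deviation payoff $0 → loss $3921.
$351: outcomes coincide → loss $0.
$2728: truthful payoff $1860, deviation payoff $0 → loss $1860.
$3715: truthful payoff $873, deviation payoff $0 → loss $873.
$4039: truthful payoff $549, deviation payoff $0 → loss $549.
$357: outcomes coincide → loss $0.
$8172: outcomes coincide → loss $0.
Total loss = $3921 + $1860 + $873 + $549 = $7203.
In a second-price auction your bid sets only whether you win, not what you pay, so bidding your true value is weakly dominant.

$7203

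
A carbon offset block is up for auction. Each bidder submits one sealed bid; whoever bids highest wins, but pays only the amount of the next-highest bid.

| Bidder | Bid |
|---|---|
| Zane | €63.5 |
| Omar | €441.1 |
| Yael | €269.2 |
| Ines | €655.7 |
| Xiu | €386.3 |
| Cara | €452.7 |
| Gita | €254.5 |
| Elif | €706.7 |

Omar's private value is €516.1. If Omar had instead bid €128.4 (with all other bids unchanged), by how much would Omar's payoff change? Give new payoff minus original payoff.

€0

The highest bid among the other bidders is €706.7; Omar's bid doesn't change that.
Original bid €441.1: Omar is not highest (top rival bid is €706.7); payoff €0.
Alternative bid €128.4: Omar is not highest (top rival bid is €706.7); payoff €0.
Change in payoff = €0 − (€0) = €0.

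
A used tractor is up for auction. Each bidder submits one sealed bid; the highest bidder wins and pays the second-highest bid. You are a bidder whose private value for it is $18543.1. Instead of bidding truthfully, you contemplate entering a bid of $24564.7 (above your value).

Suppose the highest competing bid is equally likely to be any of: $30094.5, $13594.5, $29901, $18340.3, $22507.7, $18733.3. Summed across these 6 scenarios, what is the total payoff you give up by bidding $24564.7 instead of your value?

The deviation costs you only when the competing bid falls strictly between $18543.1 and $24564.7; elsewhere both bids give the same outcome.
$30094.5: outcomes coincide → loss $0.
$13594.5: outcomes coincide → loss $0.
$29901: outcomes coincide → loss $0.
$18340.3: outcomes coincide → loss $0.
$22507.7: truthful payoff $0, deviation payoff −$3964.6 → loss $3964.6.
$18733.3: truthful payoff $0, deviation payoff −$190.2 → loss $190.2.
Total loss = $3964.6 + $190.2 = $4154.8.

$4154.8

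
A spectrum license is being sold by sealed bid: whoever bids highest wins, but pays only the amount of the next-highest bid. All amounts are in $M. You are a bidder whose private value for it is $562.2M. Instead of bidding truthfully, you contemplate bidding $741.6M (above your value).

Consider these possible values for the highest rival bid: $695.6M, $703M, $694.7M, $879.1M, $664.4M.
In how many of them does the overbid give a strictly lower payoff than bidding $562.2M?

The deviation hurts exactly when the highest competing bid lies strictly between $562.2M and $741.6M — overbidding then wins at a price above your value.
$695.6M: inside the interval → strictly worse (loss $133.4M).
$703M: inside the interval → strictly worse (loss $140.8M).
$694.7M: inside the interval → strictly worse (loss $132.5M).
$879.1M: above both → same outcome either way.
$664.4M: inside the interval → strictly worse (loss $102.2M).
Count: 4.

4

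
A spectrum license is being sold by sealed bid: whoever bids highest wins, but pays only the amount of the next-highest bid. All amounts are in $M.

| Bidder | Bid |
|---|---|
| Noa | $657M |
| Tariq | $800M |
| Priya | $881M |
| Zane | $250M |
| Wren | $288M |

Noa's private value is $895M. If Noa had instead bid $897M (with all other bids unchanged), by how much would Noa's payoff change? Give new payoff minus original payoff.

The highest bid among the other bidders is $881M; Noa's bid doesn't change that.
Original bid $657M: Noa is not highest (top rival bid is $881M); payoff $0M.
Alternative bid $897M: Noa is highest, pays the top rival bid $881M; payoff $895M − $881M = $14M.
Change in payoff = $14M − ($0M) = $14M.

$14M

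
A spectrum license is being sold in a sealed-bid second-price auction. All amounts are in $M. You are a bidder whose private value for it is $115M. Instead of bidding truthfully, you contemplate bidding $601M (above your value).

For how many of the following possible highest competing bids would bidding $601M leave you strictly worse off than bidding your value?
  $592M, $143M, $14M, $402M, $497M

4

The deviation hurts exactly when the highest competing bid lies strictly between $115M and $601M — overbidding then wins at a price above your value.
$592M: inside the interval → strictly worse (loss $477M).
$143M: inside the interval → strictly worse (loss $28M).
$14M: below both → same outcome either way.
$402M: inside the interval → strictly worse (loss $287M).
$497M: inside the interval → strictly worse (loss $382M).
Count: 4.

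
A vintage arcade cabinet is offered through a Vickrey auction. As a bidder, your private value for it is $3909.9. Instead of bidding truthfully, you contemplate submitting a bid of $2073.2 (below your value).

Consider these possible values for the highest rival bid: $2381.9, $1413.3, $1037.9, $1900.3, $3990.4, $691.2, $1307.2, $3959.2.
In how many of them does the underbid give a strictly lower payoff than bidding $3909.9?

The deviation hurts exactly when the highest competing bid lies strictly between $2073.2 and $3909.9 — underbidding then forfeits a profitable win.
$2381.9: inside the interval → strictly worse (loss $1528).
$1413.3: below both → same outcome either way.
$1037.9: below both → same outcome either way.
$1900.3: below both → same outcome either way.
$3990.4: above both → same outcome either way.
$691.2: below both → same outcome either way.
$1307.2: below both → same outcome either way.
$3959.2: above both → same outcome either way.
Count: 1.

1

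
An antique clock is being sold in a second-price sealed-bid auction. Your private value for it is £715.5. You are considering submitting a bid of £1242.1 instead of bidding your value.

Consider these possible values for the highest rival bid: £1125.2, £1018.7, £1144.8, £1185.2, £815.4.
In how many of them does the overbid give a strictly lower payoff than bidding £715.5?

The deviation hurts exactly when the highest competing bid lies strictly between £715.5 and £1242.1 — overbidding then wins at a price above your value.
£1125.2: inside the interval → strictly worse (loss £409.7).
£1018.7: inside the interval → strictly worse (loss £303.2).
£1144.8: inside the interval → strictly worse (loss £429.3).
£1185.2: inside the interval → strictly worse (loss £469.7).
£815.4: inside the interval → strictly worse (loss £99.9).
Count: 5.

5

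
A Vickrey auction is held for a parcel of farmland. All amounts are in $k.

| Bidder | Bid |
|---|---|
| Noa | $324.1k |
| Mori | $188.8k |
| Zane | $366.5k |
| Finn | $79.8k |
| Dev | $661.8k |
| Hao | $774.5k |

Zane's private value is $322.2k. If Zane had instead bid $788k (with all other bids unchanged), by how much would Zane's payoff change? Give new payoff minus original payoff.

−$452.3k

The highest bid among the other bidders is $774.5k; Zane's bid doesn't change that.
Original bid $366.5k: Zane is not highest (top rival bid is $774.5k); payoff $0k.
Alternative bid $788k: Zane is highest, pays the top rival bid $774.5k; payoff $322.2k − $774.5k = −$452.3k.
Change in payoff = −$452.3k − ($0k) = −$452.3k.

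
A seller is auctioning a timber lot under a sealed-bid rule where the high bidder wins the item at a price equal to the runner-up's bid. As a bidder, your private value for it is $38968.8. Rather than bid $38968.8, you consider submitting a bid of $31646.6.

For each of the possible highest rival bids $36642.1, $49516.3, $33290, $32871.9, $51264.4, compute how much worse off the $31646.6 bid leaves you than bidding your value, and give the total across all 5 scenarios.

The deviation costs you only when the competing bid falls strictly between $31646.6 and $38968.8; elsewhere both bids give the same outcome.
$36642.1: truthful payoff $2326.7, deviation payoff $0 → loss $2326.7.
$49516.3: outcomes coincide → loss $0.
$33290: truthful payoff $5678.8, deviation payoff $0 → loss $5678.8.
$32871.9: truthful payoff $6096.9, deviation payoff $0 → loss $6096.9.
$51264.4: outcomes coincide → loss $0.
Total loss = $2326.7 + $5678.8 + $6096.9 = $14102.4.

$14102.4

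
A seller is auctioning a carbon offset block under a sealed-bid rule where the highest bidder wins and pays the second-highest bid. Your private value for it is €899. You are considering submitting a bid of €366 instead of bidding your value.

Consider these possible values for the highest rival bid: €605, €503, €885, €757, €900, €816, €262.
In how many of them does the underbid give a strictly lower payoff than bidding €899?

The deviation hurts exactly when the highest competing bid lies strictly between €366 and €899 — underbidding then forfeits a profitable win.
€605: inside the interval → strictly worse (loss €294).
€503: inside the interval → strictly worse (loss €396).
€885: inside the interval → strictly worse (loss €14).
€757: inside the interval → strictly worse (loss €142).
€900: above both → same outcome either way.
€816: inside the interval → strictly worse (loss €83).
€262: below both → same outcome either way.
Count: 5.

5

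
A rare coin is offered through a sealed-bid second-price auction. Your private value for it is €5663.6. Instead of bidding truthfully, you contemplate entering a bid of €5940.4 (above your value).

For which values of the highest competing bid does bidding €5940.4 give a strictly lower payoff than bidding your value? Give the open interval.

If the competing bid is below €5663.6, both bids win at the same price — no difference.
If it is above €5940.4, both bids lose — no difference.
If it lies strictly between €5663.6 and €5940.4, bidding your value loses (payoff 0) while bidding €5940.4 wins at a price above your value (payoff negative).
So the deviation strictly hurts on the open interval (€5663.6, €5940.4).
Truthful bidding weakly dominates here: raising your bid can only win items priced above your value, and lowering it can only forfeit items priced below.

(€5663.6, €5940.4)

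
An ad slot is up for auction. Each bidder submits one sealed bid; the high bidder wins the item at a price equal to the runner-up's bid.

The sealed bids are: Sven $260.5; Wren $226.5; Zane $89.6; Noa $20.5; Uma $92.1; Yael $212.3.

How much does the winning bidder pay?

Highest bid: Sven at $260.5, so Sven wins.
Second-highest bid: Wren at $226.5 — that is the price the winner pays.

$226.5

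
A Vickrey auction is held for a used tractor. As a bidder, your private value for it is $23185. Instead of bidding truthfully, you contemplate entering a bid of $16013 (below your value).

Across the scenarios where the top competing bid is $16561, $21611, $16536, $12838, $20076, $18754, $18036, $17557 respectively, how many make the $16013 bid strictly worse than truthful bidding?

The deviation hurts exactly when the highest competing bid lies strictly between $16013 and $23185 — underbidding then forfeits a profitable win.
$16561: inside the interval → strictly worse (loss $6624).
$21611: inside the interval → strictly worse (loss $1574).
$16536: inside the interval → strictly worse (loss $6649).
$12838: below both → same outcome either way.
$20076: inside the interval → strictly worse (loss $3109).
$18754: inside the interval → strictly worse (loss $4431).
$18036: inside the interval → strictly worse (loss $5149).
$17557: inside the interval → strictly worse (loss $5628).
Count: 7.

7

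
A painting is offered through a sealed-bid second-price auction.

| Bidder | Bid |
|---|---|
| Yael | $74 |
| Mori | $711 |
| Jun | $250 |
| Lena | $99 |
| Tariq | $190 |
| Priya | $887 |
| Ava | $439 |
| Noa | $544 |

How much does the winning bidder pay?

$711

Highest bid: Priya at $887, so Priya wins.
Second-highest bid: Mori at $711 — that is the price the winner pays.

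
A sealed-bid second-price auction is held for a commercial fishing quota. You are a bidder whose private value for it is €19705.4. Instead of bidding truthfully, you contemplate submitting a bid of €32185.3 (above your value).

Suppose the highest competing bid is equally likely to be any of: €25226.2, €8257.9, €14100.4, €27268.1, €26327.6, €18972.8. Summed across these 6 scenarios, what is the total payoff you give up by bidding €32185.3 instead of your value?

The deviation costs you only when the competing bid falls strictly between €19705.4 and €32185.3; elsewhere both bids give the same outcome.
€25226.2: truthful payoff €0, deviation payoff −€5520.8 → loss €5520.8.
€8257.9: outcomes coincide → loss €0.
€14100.4: outcomes coincide → loss €0.
€27268.1: truthful payoff €0, deviation payoff −€7562.7 → loss €7562.7.
€26327.6: truthful payoff €0, deviation payoff −€6622.2 → loss €6622.2.
€18972.8: outcomes coincide → loss €0.
Total loss = €5520.8 + €7562.7 + €6622.2 = €19705.7.

€19705.7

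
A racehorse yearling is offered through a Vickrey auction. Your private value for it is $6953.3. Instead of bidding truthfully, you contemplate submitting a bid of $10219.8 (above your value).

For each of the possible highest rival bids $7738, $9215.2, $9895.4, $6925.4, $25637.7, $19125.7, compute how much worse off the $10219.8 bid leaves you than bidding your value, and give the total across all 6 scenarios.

$5988.7

The deviation costs you only when the competing bid falls strictly between $6953.3 and $10219.8; elsewhere both bids give the same outcome.
$7738: truthful payoff $0, deviation payoff −$784.7 → loss $784.7.
$9215.2: truthful payoff $0, deviation payoff −$2261.9 → loss $2261.9.
$9895.4: truthful payoff $0, deviation payoff −$2942.1 → loss $2942.1.
$6925.4: outcomes coincide → loss $0.
$25637.7: outcomes coincide → loss $0.
$19125.7: outcomes coincide → loss $0.
Total loss = $784.7 + $2261.9 + $2942.1 = $5988.7.
Because the price is fixed by the runner-up's bid, deviating from your value can only change a good outcome into a bad one — never the reverse.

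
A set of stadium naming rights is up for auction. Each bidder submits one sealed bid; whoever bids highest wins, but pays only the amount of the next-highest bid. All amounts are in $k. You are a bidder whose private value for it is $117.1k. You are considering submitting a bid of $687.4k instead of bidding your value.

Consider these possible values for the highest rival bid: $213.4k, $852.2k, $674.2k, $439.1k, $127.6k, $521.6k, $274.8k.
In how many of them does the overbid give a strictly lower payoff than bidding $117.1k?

The deviation hurts exactly when the highest competing bid lies strictly between $117.1k and $687.4k — overbidding then wins at a price above your value.
$213.4k: inside the interval → strictly worse (loss $96.3k).
$852.2k: above both → same outcome either way.
$674.2k: inside the interval → strictly worse (loss $557.1k).
$439.1k: inside the interval → strictly worse (loss $322k).
$127.6k: inside the interval → strictly worse (loss $10.5k).
$521.6k: inside the interval → strictly worse (loss $404.5k).
$274.8k: inside the interval → strictly worse (loss $157.7k).
Count: 6.

6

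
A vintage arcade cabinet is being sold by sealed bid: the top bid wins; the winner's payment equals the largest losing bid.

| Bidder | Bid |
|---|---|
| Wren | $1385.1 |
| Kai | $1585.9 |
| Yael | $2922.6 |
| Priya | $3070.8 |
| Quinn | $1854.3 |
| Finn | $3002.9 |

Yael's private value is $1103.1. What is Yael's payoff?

$0

Highest bid: Priya at $3070.8, so Priya wins.
Second-highest bid: Finn at $3002.9 — that is the price the winner pays.
Yael did not win, so Yael pays nothing and receives nothing: payoff $0.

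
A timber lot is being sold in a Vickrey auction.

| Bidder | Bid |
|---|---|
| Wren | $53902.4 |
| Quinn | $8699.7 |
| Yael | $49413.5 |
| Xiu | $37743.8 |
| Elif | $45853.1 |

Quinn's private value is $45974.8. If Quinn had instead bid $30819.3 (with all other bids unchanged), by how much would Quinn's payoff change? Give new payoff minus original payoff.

$0

The highest bid among the other bidders is $53902.4; Quinn's bid doesn't change that.
Original bid $8699.7: Quinn is not highest (top rival bid is $53902.4); payoff $0.
Alternative bid $30819.3: Quinn is not highest (top rival bid is $53902.4); payoff $0.
Change in payoff = $0 − ($0) = $0.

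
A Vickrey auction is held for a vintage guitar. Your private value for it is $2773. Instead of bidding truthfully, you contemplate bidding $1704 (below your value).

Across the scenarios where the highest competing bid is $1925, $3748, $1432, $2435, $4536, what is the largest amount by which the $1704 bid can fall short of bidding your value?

$848

$1925: truthful gives $848, deviation gives $0 → loss $848.
$3748: same outcome either way → loss $0.
$1432: same outcome either way → loss $0.
$2435: truthful gives $338, deviation gives $0 → loss $338.
$4536: same outcome either way → loss $0.
Maximum loss: $848.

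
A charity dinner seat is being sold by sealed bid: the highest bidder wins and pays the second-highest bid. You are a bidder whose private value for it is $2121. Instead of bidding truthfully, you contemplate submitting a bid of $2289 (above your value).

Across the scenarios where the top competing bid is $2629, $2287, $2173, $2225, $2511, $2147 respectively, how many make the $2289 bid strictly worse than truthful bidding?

The deviation hurts exactly when the highest competing bid lies strictly between $2121 and $2289 — overbidding then wins at a price above your value.
$2629: above both → same outcome either way.
$2287: inside the interval → strictly worse (loss $166).
$2173: inside the interval → strictly worse (loss $52).
$2225: inside the interval → strictly worse (loss $104).
$2511: above both → same outcome either way.
$2147: inside the interval → strictly worse (loss $26).
Count: 4.

4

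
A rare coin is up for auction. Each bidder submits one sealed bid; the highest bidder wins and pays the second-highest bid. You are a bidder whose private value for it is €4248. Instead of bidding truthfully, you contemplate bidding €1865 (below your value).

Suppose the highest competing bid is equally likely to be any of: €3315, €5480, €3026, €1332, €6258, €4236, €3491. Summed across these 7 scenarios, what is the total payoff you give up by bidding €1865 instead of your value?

The deviation costs you only when the competing bid falls strictly between €1865 and €4248; elsewhere both bids give the same outcome.
€3315: truthful payoff €933, deviation payoff €0 → loss €933.
€5480: outcomes coincide → loss €0.
€3026: truthful payoff €1222, deviation payoff €0 → loss €1222.
€1332: outcomes coincide → loss €0.
€6258: outcomes coincide → loss €0.
€4236: truthful payoff €12, deviation payoff €0 → loss €12.
€3491: truthful payoff €757, deviation payoff €0 → loss €757.
Total loss = €933 + €1222 + €12 + €757 = €2924.

€2924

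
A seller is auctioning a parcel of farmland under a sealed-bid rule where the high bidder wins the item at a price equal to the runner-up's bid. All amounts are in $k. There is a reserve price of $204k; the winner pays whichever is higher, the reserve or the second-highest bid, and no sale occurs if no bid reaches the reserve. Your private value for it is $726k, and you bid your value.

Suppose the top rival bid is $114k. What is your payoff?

$522k

Your bid $726k is the highest and exceeds the reserve.
Price = max(second-highest bid, reserve) = max($114k, $204k) = $204k.
Payoff = $726k − $204k = $522k.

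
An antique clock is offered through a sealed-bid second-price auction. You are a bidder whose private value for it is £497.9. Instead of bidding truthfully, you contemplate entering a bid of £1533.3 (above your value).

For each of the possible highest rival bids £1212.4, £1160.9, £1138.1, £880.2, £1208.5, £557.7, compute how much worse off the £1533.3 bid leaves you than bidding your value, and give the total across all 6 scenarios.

£3170.4

The deviation costs you only when the competing bid falls strictly between £497.9 and £1533.3; elsewhere both bids give the same outcome.
£1212.4: truthful payoff £0, deviation payoff −£714.5 → loss £714.5.
£1160.9: truthful payoff £0, deviation payoff −£663 → loss £663.
£1138.1: truthful payoff £0, deviation payoff −£640.2 → loss £640.2.
£880.2: truthful payoff £0, deviation payoff −£382.3 → loss £382.3.
£1208.5: truthful payoff £0, deviation payoff −£710.6 → loss £710.6.
£557.7: truthful payoff £0, deviation payoff −£59.8 → loss £59.8.
Total loss = £714.5 + £663 + £640.2 + £382.3 + £710.6 + £59.8 = £3170.4.
Truthful bidding weakly dominates here: raising your bid can only win items priced above your value, and lowering it can only forfeit items priced below.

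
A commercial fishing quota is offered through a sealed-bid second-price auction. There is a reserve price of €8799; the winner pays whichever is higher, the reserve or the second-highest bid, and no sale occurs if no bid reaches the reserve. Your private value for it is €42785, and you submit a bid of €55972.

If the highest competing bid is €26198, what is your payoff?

€16587

Your bid €55972 is the highest and exceeds the reserve.
Price = max(second-highest bid, reserve) = max(€26198, €8799) = €26198.
Payoff = €42785 − €26198 = €16587.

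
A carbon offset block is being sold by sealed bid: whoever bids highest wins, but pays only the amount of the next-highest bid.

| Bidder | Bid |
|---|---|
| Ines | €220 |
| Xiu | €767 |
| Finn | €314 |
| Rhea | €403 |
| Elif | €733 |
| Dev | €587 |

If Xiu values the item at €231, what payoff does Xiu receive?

−€502

Highest bid: Xiu at €767, so Xiu wins.
Second-highest bid: Elif at €733 — that is the price the winner pays.
Xiu's payoff = value − price = €231 − €733 = −€502.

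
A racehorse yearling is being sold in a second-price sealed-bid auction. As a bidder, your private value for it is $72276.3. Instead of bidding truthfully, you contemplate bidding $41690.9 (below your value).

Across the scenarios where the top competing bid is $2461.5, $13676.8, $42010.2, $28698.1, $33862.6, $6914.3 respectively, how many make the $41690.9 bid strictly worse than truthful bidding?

The deviation hurts exactly when the highest competing bid lies strictly between $41690.9 and $72276.3 — underbidding then forfeits a profitable win.
$2461.5: below both → same outcome either way.
$13676.8: below both → same outcome either way.
$42010.2: inside the interval → strictly worse (loss $30266.1).
$28698.1: below both → same outcome either way.
$33862.6: below both → same outcome either way.
$6914.3: below both → same outcome either way.
Count: 1.

1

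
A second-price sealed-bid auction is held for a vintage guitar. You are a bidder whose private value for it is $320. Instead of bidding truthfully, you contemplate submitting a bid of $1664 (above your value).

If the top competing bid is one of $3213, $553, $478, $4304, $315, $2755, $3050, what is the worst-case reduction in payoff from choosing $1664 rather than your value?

$3213: same outcome either way → loss $0.
$553: truthful gives $0, deviation gives −$233 → loss $233.
$478: truthful gives $0, deviation gives −$158 → loss $158.
$4304: same outcome either way → loss $0.
$315: same outcome either way → loss $0.
$2755: same outcome either way → loss $0.
$3050: same outcome either way → loss $0.
Maximum loss: $233.

$233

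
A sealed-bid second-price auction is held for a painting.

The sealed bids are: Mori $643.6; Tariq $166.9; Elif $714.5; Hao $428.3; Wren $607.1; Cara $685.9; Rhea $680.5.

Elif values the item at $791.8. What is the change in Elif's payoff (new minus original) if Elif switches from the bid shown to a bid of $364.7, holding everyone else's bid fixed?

−$105.9

The highest bid among the other bidders is $685.9; Elif's bid doesn't change that.
Original bid $714.5: Elif is highest, pays the top rival bid $685.9; payoff $791.8 − $685.9 = $105.9.
Alternative bid $364.7: Elif is not highest (top rival bid is $685.9); payoff $0.
Change in payoff = $0 − ($105.9) = −$105.9.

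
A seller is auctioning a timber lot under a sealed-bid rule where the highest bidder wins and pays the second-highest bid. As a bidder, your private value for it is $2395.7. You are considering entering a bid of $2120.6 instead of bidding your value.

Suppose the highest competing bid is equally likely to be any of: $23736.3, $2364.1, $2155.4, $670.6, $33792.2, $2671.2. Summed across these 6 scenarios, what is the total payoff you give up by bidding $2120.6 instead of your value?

The deviation costs you only when the competing bid falls strictly between $2120.6 and $2395.7; elsewhere both bids give the same outcome.
$23736.3: outcomes coincide → loss $0.
$2364.1: truthful payoff $31.6, deviation payoff $0 → loss $31.6.
$2155.4: truthful payoff $240.3, deviation payoff $0 → loss $240.3.
$670.6: outcomes coincide → loss $0.
$33792.2: outcomes coincide → loss $0.
$2671.2: outcomes coincide → loss $0.
Total loss = $31.6 + $240.3 = $271.9.

$271.9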